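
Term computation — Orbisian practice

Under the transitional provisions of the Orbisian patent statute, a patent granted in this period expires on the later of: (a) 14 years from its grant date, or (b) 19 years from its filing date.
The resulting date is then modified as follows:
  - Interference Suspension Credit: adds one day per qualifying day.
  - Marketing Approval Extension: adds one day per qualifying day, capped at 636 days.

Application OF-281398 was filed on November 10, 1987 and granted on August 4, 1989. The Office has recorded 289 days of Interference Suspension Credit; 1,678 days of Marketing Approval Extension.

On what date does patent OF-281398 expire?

2009-05-23

(a) grant + 14 years → 4 August 2003.
(b) filing + 19 years → 10 November 2006.
Later of the two: 10 November 2006.
Interference Suspension Credit: +289 days → 26 August 2007.
Marketing Approval Extension: 1678 days claimed exceeds the 636-day cap, so +636 days → 23 May 2009.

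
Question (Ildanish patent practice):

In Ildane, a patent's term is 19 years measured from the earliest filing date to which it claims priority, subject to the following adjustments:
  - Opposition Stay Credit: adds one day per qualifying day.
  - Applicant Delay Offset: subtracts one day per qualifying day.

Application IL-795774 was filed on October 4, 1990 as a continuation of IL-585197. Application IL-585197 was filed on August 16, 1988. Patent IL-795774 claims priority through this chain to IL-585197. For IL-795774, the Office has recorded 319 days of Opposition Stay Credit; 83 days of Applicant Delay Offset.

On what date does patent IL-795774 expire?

Earliest priority filing: 16 August 1988.
Base term: 16 August 1988 + 19 years → 16 August 2007.
Opposition Stay Credit: +319 days → 30 June 2008.
Applicant Delay Offset: −83 days → 8 April 2008.

2008-04-08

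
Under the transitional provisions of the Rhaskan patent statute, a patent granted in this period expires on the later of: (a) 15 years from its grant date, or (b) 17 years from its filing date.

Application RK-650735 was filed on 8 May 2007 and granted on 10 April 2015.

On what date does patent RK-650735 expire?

2030-04-10

(a) grant + 15 years → 10 April 2030.
(b) filing + 17 years → 8 May 2024.
Later of the two: 10 April 2030.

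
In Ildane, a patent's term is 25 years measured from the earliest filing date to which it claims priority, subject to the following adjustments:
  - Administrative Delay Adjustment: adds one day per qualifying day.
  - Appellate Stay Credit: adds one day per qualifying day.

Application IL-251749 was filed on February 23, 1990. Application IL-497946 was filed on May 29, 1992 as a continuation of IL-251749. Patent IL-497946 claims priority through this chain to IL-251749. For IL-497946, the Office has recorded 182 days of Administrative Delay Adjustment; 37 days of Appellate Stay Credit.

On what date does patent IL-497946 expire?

2015-09-30

Earliest priority filing: 23 February 1990.
Base term: 23 February 1990 + 25 years → 23 February 2015.
Administrative Delay Adjustment: +182 days → 24 August 2015.
Appellate Stay Credit: +37 days → 30 September 2015.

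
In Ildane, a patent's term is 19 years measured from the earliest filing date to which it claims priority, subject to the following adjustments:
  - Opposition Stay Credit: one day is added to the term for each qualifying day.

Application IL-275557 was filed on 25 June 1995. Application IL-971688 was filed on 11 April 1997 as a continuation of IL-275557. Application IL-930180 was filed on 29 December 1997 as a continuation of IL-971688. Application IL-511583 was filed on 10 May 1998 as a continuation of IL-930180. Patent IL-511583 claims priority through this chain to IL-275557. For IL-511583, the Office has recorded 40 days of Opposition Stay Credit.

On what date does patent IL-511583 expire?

2014-08-04

Earliest priority filing: 25 June 1995.
Base term: 25 June 1995 + 19 years → 25 June 2014.
Opposition Stay Credit: +40 days → 4 August 2014.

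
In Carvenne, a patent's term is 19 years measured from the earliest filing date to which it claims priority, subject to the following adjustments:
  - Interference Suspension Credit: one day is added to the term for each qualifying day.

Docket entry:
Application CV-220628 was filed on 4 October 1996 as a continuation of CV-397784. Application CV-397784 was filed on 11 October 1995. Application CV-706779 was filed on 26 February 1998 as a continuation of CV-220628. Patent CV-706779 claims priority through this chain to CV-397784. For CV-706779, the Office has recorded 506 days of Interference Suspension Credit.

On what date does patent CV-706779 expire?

Earliest priority filing: 11 October 1995.
Base term: 11 October 1995 + 19 years → 11 October 2014.
Interference Suspension Credit: +506 days → 29 February 2016.

February 29, 2016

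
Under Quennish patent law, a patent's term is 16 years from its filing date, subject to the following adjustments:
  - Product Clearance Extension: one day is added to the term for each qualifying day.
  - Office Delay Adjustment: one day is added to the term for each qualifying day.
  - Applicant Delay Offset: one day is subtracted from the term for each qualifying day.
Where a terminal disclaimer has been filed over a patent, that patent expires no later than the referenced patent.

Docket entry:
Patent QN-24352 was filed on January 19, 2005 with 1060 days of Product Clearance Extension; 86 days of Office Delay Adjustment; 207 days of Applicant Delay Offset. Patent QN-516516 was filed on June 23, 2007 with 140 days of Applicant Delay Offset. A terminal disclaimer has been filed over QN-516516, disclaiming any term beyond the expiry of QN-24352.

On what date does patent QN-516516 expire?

Natural term of QN-516516:
  Base: filing + 16 years → 23 June 2023.
  Applicant Delay Offset: −140 days → 3 February 2023.
Expiry of referenced patent QN-24352:
  Base: filing + 16 years → 19 January 2021.
  Product Clearance Extension: +1060 days → 15 December 2023.
  Office Delay Adjustment: +86 days → 10 March 2024.
  Applicant Delay Offset: −207 days → 16 August 2023.
Terminal disclaimer: QN-516516 expires on the earlier of 3 February 2023 and 16 August 2023.

2023-02-03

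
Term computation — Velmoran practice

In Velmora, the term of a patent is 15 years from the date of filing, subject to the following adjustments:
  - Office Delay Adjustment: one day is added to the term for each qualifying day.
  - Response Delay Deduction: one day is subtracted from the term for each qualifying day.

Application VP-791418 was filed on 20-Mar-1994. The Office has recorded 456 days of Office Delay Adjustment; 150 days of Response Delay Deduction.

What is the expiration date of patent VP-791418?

Base term: filing date + 15 years → 20 March 2009.
Office Delay Adjustment: +456 days → 19 June 2010.
Response Delay Deduction: −150 days → 20 January 2010.

2010-01-20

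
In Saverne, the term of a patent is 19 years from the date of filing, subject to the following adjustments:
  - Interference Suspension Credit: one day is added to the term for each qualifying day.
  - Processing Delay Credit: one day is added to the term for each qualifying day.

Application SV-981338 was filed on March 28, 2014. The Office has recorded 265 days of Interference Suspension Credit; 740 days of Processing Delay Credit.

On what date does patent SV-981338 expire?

December 28, 2035

Base term: filing date + 19 years → 28 March 2033.
Interference Suspension Credit: +265 days → 18 December 2033.
Processing Delay Credit: +740 days → 28 December 2035.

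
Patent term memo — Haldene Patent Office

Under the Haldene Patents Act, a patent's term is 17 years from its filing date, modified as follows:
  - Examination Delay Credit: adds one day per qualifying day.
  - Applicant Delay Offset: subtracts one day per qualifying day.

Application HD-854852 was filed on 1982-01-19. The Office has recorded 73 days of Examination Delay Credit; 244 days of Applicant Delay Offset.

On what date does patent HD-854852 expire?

August 1, 1998

Base term: filing date + 17 years → 19 January 1999.
Examination Delay Credit: +73 days → 2 April 1999.
Applicant Delay Offset: −244 days → 1 August 1998.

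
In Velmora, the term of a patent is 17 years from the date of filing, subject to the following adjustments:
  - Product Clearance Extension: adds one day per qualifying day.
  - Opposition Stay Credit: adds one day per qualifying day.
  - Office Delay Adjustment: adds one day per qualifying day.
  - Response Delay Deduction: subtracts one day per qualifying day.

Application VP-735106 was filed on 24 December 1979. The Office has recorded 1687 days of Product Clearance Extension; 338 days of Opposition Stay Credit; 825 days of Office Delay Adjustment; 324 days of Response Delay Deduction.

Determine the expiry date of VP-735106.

Base term: filing date + 17 years → 24 December 1996.
Product Clearance Extension: +1687 days → 7 August 2001.
Opposition Stay Credit: +338 days → 11 July 2002.
Office Delay Adjustment: +825 days → 13 October 2004.
Response Delay Deduction: −324 days → 24 November 2003.

November 24, 2003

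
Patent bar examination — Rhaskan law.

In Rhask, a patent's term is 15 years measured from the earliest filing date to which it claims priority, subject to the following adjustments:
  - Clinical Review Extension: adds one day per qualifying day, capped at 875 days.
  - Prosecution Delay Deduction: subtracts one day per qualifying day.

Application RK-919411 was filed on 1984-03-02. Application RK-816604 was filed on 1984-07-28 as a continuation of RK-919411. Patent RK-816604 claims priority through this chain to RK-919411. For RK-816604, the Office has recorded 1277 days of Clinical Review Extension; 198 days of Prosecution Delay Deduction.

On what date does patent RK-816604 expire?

Earliest priority filing: 2 March 1984.
Base term: 2 March 1984 + 15 years → 2 March 1999.
Clinical Review Extension: 1277 days claimed exceeds the 875-day cap, so +875 days → 24 July 2001.
Prosecution Delay Deduction: −198 days → 7 January 2001.

2001-01-07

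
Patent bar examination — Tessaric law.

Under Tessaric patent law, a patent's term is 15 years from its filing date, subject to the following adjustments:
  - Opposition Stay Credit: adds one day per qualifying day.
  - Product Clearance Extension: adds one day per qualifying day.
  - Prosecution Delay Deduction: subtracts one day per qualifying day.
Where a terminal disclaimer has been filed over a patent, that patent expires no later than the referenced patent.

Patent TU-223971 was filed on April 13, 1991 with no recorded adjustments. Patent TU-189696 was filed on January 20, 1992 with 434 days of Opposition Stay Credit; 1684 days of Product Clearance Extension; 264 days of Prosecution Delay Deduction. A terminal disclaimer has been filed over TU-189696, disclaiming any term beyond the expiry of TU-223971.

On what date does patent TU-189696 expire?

April 13, 2006

Natural term of TU-189696:
  Base: filing + 15 years → 20 January 2007.
  Opposition Stay Credit: +434 days → 29 March 2008.
  Product Clearance Extension: +1684 days → 7 November 2012.
  Prosecution Delay Deduction: −264 days → 17 February 2012.
Expiry of referenced patent TU-223971:
  Base: filing + 15 years → 13 April 2006.
Terminal disclaimer: TU-189696 expires on the earlier of 17 February 2012 and 13 April 2006.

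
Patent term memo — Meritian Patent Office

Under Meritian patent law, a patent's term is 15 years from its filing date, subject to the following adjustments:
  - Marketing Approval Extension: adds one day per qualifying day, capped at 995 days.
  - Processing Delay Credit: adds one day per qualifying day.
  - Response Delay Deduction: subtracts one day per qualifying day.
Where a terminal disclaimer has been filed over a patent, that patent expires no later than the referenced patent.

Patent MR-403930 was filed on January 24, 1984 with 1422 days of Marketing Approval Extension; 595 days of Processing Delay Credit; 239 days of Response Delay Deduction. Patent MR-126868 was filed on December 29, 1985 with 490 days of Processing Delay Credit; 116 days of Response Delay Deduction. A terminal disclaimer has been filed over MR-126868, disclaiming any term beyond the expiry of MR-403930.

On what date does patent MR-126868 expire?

Natural term of MR-126868:
  Base: filing + 15 years → 29 December 2000.
  Processing Delay Credit: +490 days → 3 May 2002.
  Response Delay Deduction: −116 days → 7 January 2002.
Expiry of referenced patent MR-403930:
  Base: filing + 15 years → 24 January 1999.
  Marketing Approval Extension: 1422 days claimed exceeds the 995-day cap, so +995 days → 15 October 2001.
  Processing Delay Credit: +595 days → 2 June 2003.
  Response Delay Deduction: −239 days → 6 October 2002.
Terminal disclaimer: MR-126868 expires on the earlier of 7 January 2002 and 6 October 2002.

January 7, 2002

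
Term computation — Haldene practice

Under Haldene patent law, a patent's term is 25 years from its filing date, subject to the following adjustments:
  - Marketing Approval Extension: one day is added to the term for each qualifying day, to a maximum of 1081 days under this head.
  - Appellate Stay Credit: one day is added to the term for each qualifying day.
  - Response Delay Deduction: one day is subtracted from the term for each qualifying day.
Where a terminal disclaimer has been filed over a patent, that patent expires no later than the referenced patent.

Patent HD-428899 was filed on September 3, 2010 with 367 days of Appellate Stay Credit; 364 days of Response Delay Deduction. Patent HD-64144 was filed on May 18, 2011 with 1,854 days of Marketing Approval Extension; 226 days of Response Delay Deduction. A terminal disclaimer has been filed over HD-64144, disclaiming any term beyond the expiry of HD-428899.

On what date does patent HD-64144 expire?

Natural term of HD-64144:
  Base: filing + 25 years → 18 May 2036.
  Marketing Approval Extension: 1854 days claimed exceeds the 1081-day cap, so +1081 days → 4 May 2039.
  Response Delay Deduction: −226 days → 20 September 2038.
Expiry of referenced patent HD-428899:
  Base: filing + 25 years → 3 September 2035.
  Appellate Stay Credit: +367 days → 4 September 2036.
  Response Delay Deduction: −364 days → 6 September 2035.
Terminal disclaimer: HD-64144 expires on the earlier of 20 September 2038 and 6 September 2035.

September 6, 2035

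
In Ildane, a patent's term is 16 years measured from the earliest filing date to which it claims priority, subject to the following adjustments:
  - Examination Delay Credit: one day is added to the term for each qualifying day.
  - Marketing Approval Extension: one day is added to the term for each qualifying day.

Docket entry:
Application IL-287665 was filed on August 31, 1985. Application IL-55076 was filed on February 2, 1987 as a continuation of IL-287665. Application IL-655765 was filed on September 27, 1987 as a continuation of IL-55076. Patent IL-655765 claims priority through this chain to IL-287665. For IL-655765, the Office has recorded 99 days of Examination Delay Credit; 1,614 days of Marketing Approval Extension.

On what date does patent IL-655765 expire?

2006-05-10

Earliest priority filing: 31 August 1985.
Base term: 31 August 1985 + 16 years → 31 August 2001.
Examination Delay Credit: +99 days → 8 December 2001.
Marketing Approval Extension: +1614 days → 10 May 2006.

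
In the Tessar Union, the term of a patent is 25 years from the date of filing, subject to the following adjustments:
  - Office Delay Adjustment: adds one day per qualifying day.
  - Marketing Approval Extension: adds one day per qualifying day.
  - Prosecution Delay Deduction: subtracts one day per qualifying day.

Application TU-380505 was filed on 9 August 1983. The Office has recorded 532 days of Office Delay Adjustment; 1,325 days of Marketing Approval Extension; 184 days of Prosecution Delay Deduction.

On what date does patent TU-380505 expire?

Base term: filing date + 25 years → 9 August 2008.
Office Delay Adjustment: +532 days → 23 January 2010.
Marketing Approval Extension: +1325 days → 9 September 2013.
Prosecution Delay Deduction: −184 days → 9 March 2013.

2013-03-09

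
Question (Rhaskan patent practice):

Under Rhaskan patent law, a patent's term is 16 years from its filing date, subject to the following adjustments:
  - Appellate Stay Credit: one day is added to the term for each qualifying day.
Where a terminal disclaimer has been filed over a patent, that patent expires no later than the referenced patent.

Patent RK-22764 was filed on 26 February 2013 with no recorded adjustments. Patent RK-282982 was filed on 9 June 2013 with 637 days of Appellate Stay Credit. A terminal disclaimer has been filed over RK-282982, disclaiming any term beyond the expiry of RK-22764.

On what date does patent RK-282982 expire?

Natural term of RK-282982:
  Base: filing + 16 years → 9 June 2029.
  Appellate Stay Credit: +637 days → 8 March 2031.
Expiry of referenced patent RK-22764:
  Base: filing + 16 years → 26 February 2029.
Terminal disclaimer: RK-282982 expires on the earlier of 8 March 2031 and 26 February 2029.

February 26, 2029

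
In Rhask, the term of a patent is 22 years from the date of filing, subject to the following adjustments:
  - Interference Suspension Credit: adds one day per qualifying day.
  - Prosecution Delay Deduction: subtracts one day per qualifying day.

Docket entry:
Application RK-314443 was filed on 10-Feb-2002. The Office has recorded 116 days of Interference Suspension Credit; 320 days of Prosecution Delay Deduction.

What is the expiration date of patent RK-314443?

Base term: filing date + 22 years → 10 February 2024.
Interference Suspension Credit: +116 days → 5 June 2024.
Prosecution Delay Deduction: −320 days → 21 July 2023.

2023-07-21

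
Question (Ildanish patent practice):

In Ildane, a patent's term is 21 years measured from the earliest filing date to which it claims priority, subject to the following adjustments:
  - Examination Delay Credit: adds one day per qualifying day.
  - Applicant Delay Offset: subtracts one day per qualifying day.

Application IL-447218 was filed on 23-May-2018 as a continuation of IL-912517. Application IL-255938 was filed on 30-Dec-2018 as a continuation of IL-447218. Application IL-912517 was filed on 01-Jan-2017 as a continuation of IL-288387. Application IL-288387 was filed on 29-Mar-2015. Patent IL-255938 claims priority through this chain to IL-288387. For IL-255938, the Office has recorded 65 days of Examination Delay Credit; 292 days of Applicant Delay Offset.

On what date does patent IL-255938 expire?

August 15, 2035

Earliest priority filing: 29 March 2015.
Base term: 29 March 2015 + 21 years → 29 March 2036.
Examination Delay Credit: +65 days → 2 June 2036.
Applicant Delay Offset: −292 days → 15 August 2035.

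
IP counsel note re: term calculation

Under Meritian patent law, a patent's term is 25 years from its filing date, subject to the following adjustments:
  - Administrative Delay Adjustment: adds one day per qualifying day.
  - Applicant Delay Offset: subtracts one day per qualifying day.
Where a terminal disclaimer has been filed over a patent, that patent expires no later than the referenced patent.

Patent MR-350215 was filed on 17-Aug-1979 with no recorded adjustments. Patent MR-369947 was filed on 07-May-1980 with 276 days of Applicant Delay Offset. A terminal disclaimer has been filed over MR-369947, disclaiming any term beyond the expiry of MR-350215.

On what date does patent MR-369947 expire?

Natural term of MR-369947:
  Base: filing + 25 years → 7 May 2005.
  Applicant Delay Offset: −276 days → 4 August 2004.
Expiry of referenced patent MR-350215:
  Base: filing + 25 years → 17 August 2004.
Terminal disclaimer: MR-369947 expires on the earlier of 4 August 2004 and 17 August 2004.

2004-08-04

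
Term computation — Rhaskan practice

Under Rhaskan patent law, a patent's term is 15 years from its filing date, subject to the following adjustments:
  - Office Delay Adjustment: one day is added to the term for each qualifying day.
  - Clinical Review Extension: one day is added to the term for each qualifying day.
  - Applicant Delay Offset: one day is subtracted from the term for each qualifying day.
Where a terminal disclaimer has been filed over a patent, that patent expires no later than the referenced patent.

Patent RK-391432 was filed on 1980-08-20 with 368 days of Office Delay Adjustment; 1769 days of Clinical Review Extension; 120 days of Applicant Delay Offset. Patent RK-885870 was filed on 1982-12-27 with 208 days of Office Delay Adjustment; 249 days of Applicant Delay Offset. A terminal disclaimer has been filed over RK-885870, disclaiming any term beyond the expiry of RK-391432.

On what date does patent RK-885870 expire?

Natural term of RK-885870:
  Base: filing + 15 years → 27 December 1997.
  Office Delay Adjustment: +208 days → 23 July 1998.
  Applicant Delay Offset: −249 days → 16 November 1997.
Expiry of referenced patent RK-391432:
  Base: filing + 15 years → 20 August 1995.
  Office Delay Adjustment: +368 days → 22 August 1996.
  Clinical Review Extension: +1769 days → 26 June 2001.
  Applicant Delay Offset: −120 days → 26 February 2001.
Terminal disclaimer: RK-885870 expires on the earlier of 16 November 1997 and 26 February 2001.

1997-11-16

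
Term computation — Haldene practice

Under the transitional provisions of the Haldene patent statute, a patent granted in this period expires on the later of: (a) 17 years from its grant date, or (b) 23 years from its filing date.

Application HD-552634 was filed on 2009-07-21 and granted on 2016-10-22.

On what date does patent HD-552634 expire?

2033-10-22

(a) grant + 17 years → 22 October 2033.
(b) filing + 23 years → 21 July 2032.
Later of the two: 22 October 2033.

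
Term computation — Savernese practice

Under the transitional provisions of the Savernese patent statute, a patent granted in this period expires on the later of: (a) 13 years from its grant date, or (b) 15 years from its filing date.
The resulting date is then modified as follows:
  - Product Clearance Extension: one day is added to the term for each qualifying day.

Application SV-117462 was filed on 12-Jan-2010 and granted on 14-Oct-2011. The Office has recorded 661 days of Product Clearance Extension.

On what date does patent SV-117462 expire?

November 4, 2026

(a) grant + 13 years → 14 October 2024.
(b) filing + 15 years → 12 January 2025.
Later of the two: 12 January 2025.
Product Clearance Extension: +661 days → 4 November 2026.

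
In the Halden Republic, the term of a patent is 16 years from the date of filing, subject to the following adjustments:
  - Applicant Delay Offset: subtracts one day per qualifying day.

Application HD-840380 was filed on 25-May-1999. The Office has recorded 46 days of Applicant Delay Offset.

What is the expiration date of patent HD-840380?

April 9, 2015

Base term: filing date + 16 years → 25 May 2015.
Applicant Delay Offset: −46 days → 9 April 2015.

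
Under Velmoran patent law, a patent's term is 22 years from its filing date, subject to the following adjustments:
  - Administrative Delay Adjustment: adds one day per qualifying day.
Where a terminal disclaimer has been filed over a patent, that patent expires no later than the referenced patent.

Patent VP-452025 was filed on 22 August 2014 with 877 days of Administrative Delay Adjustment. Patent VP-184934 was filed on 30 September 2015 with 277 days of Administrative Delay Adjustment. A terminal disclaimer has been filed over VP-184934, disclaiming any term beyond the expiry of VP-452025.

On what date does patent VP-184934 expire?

Natural term of VP-184934:
  Base: filing + 22 years → 30 September 2037.
  Administrative Delay Adjustment: +277 days → 4 July 2038.
Expiry of referenced patent VP-452025:
  Base: filing + 22 years → 22 August 2036.
  Administrative Delay Adjustment: +877 days → 16 January 2039.
Terminal disclaimer: VP-184934 expires on the earlier of 4 July 2038 and 16 January 2039.

July 4, 2038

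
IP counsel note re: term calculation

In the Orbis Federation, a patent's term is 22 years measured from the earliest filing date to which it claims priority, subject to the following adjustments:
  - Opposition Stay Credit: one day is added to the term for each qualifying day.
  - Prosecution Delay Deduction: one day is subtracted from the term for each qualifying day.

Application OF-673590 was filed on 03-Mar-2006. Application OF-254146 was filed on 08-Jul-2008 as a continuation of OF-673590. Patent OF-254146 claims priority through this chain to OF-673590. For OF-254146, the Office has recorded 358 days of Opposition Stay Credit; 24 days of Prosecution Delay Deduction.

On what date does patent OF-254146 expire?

2029-01-31

Earliest priority filing: 3 March 2006.
Base term: 3 March 2006 + 22 years → 3 March 2028.
Opposition Stay Credit: +358 days → 24 February 2029.
Prosecution Delay Deduction: −24 days → 31 January 2029.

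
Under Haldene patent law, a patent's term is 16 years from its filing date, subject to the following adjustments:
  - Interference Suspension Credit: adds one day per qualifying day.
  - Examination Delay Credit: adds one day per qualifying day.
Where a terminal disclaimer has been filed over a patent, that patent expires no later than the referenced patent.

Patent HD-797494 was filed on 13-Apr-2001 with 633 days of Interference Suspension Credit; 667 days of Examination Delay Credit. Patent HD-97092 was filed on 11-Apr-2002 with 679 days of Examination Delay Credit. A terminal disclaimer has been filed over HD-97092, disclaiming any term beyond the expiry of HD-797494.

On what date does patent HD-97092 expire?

Natural term of HD-97092:
  Base: filing + 16 years → 11 April 2018.
  Examination Delay Credit: +679 days → 19 February 2020.
Expiry of referenced patent HD-797494:
  Base: filing + 16 years → 13 April 2017.
  Interference Suspension Credit: +633 days → 6 January 2019.
  Examination Delay Credit: +667 days → 3 November 2020.
Terminal disclaimer: HD-97092 expires on the earlier of 19 February 2020 and 3 November 2020.

2020-02-19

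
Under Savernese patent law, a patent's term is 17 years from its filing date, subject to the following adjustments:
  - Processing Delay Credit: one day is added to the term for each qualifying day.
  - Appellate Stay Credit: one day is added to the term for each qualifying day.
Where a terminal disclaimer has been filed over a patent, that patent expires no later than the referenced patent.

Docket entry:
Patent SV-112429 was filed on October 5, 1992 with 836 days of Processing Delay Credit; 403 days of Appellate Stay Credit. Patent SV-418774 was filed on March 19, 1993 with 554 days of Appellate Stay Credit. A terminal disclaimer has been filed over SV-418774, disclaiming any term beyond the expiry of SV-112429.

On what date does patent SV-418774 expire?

Natural term of SV-418774:
  Base: filing + 17 years → 19 March 2010.
  Appellate Stay Credit: +554 days → 24 September 2011.
Expiry of referenced patent SV-112429:
  Base: filing + 17 years → 5 October 2009.
  Processing Delay Credit: +836 days → 19 January 2012.
  Appellate Stay Credit: +403 days → 25 February 2013.
Terminal disclaimer: SV-418774 expires on the earlier of 24 September 2011 and 25 February 2013.

2011-09-24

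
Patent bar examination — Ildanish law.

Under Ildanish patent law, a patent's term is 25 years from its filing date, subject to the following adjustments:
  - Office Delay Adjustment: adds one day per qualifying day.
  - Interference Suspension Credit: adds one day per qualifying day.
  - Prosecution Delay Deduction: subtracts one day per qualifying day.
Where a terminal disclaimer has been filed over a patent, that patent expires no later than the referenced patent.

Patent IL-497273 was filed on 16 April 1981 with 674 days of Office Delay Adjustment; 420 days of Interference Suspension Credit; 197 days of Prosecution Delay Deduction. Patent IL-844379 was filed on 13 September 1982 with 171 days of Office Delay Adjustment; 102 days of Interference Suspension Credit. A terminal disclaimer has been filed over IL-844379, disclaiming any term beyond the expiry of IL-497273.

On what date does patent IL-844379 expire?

June 12, 2008

Natural term of IL-844379:
  Base: filing + 25 years → 13 September 2007.
  Office Delay Adjustment: +171 days → 2 March 2008.
  Interference Suspension Credit: +102 days → 12 June 2008.
Expiry of referenced patent IL-497273:
  Base: filing + 25 years → 16 April 2006.
  Office Delay Adjustment: +674 days → 19 February 2008.
  Interference Suspension Credit: +420 days → 14 April 2009.
  Prosecution Delay Deduction: −197 days → 29 September 2008.
Terminal disclaimer: IL-844379 expires on the earlier of 12 June 2008 and 29 September 2008.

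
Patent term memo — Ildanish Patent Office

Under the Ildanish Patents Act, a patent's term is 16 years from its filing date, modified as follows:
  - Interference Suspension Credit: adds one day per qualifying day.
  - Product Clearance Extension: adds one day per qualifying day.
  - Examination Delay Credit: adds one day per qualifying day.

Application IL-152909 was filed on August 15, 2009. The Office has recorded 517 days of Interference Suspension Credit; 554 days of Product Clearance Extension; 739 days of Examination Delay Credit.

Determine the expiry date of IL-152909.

2030-07-30

Base term: filing date + 16 years → 15 August 2025.
Interference Suspension Credit: +517 days → 14 January 2027.
Product Clearance Extension: +554 days → 21 July 2028.
Examination Delay Credit: +739 days → 30 July 2030.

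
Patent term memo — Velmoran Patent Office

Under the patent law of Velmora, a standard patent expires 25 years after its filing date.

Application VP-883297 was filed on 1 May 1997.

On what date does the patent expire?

Filing date + 25 years → 1 May 2022.

May 1, 2022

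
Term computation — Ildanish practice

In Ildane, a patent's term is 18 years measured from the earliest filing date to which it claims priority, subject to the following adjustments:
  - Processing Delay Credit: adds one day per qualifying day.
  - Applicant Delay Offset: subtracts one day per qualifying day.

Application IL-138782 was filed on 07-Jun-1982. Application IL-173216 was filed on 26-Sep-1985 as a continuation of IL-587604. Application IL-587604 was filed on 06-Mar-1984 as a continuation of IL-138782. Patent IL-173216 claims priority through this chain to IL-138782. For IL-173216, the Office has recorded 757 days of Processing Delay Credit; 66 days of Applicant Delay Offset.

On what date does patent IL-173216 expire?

Earliest priority filing: 7 June 1982.
Base term: 7 June 1982 + 18 years → 7 June 2000.
Processing Delay Credit: +757 days → 4 July 2002.
Applicant Delay Offset: −66 days → 29 April 2002.

2002-04-29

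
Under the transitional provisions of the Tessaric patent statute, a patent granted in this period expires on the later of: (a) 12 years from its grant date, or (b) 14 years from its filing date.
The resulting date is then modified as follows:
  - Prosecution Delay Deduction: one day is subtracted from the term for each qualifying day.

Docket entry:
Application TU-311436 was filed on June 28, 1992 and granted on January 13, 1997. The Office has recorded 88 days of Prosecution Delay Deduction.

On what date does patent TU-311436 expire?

October 17, 2008

(a) grant + 12 years → 13 January 2009.
(b) filing + 14 years → 28 June 2006.
Later of the two: 13 January 2009.
Prosecution Delay Deduction: −88 days → 17 October 2008.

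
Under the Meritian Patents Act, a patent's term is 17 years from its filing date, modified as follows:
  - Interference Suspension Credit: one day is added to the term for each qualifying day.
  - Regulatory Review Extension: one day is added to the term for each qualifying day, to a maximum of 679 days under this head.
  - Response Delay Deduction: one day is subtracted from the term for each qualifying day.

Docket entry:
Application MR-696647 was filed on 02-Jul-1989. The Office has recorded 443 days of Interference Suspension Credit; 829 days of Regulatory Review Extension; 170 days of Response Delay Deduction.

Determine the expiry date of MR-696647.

February 8, 2009

Base term: filing date + 17 years → 2 July 2006.
Interference Suspension Credit: +443 days → 18 September 2007.
Regulatory Review Extension: 829 days claimed exceeds the 679-day cap, so +679 days → 28 July 2009.
Response Delay Deduction: −170 days → 8 February 2009.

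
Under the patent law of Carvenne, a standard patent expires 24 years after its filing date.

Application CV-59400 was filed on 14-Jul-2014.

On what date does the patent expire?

July 14, 2038

Filing date + 24 years → 14 July 2038.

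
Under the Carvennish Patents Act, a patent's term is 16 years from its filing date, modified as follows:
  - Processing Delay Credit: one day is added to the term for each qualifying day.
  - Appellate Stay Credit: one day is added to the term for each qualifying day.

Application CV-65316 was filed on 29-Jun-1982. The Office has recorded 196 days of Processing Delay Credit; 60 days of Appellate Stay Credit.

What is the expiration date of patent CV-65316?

Base term: filing date + 16 years → 29 June 1998.
Processing Delay Credit: +196 days → 11 January 1999.
Appellate Stay Credit: +60 days → 12 March 1999.

1999-03-12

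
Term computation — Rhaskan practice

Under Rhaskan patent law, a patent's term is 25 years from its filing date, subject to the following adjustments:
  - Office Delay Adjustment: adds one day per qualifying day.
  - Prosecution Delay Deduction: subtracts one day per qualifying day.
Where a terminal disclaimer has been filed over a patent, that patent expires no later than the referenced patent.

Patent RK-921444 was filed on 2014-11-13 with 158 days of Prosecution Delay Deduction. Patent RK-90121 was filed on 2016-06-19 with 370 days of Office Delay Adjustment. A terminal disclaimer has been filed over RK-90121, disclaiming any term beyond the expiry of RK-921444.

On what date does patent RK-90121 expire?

Natural term of RK-90121:
  Base: filing + 25 years → 19 June 2041.
  Office Delay Adjustment: +370 days → 24 June 2042.
Expiry of referenced patent RK-921444:
  Base: filing + 25 years → 13 November 2039.
  Prosecution Delay Deduction: −158 days → 8 June 2039.
Terminal disclaimer: RK-90121 expires on the earlier of 24 June 2042 and 8 June 2039.

June 8, 2039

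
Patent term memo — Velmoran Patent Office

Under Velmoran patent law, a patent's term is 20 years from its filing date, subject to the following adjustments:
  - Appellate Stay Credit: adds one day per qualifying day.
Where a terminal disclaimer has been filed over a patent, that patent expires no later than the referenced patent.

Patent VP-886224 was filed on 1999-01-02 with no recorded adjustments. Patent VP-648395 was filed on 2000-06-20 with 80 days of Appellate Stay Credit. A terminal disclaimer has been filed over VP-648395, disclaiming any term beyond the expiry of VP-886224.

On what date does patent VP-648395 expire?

Natural term of VP-648395:
  Base: filing + 20 years → 20 June 2020.
  Appellate Stay Credit: +80 days → 8 September 2020.
Expiry of referenced patent VP-886224:
  Base: filing + 20 years → 2 January 2019.
Terminal disclaimer: VP-648395 expires on the earlier of 8 September 2020 and 2 January 2019.

January 2, 2019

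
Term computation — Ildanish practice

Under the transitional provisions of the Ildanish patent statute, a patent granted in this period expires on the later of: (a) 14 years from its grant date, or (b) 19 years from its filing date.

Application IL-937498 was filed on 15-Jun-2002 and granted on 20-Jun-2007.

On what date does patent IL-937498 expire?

(a) grant + 14 years → 20 June 2021.
(b) filing + 19 years → 15 June 2021.
Later of the two: 20 June 2021.

2021-06-20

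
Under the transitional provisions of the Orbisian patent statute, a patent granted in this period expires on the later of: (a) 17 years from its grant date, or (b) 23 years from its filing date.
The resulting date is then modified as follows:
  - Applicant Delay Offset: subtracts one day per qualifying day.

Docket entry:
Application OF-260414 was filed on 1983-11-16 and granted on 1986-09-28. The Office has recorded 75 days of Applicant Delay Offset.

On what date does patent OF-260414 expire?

(a) grant + 17 years → 28 September 2003.
(b) filing + 23 years → 16 November 2006.
Later of the two: 16 November 2006.
Applicant Delay Offset: −75 days → 2 September 2006.

September 2, 2006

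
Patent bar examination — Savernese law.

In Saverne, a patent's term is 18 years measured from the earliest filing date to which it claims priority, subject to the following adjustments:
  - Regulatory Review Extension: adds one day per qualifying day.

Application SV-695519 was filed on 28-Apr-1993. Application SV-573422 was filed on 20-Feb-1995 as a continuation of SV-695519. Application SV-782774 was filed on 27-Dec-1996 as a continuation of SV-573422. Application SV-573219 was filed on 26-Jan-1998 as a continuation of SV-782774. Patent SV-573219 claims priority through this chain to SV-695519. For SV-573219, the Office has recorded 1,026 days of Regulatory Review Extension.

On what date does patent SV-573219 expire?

2014-02-17

Earliest priority filing: 28 April 1993.
Base term: 28 April 1993 + 18 years → 28 April 2011.
Regulatory Review Extension: +1026 days → 17 February 2014.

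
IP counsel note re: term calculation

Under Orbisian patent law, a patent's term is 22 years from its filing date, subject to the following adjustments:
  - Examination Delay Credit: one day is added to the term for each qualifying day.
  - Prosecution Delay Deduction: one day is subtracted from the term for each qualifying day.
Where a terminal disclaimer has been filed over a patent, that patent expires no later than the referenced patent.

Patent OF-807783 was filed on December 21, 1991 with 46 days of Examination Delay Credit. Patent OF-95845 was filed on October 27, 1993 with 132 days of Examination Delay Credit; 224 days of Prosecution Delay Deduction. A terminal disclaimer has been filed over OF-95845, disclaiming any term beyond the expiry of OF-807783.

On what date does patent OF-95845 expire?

2014-02-05

Natural term of OF-95845:
  Base: filing + 22 years → 27 October 2015.
  Examination Delay Credit: +132 days → 7 March 2016.
  Prosecution Delay Deduction: −224 days → 27 July 2015.
Expiry of referenced patent OF-807783:
  Base: filing + 22 years → 21 December 2013.
  Examination Delay Credit: +46 days → 5 February 2014.
Terminal disclaimer: OF-95845 expires on the earlier of 27 July 2015 and 5 February 2014.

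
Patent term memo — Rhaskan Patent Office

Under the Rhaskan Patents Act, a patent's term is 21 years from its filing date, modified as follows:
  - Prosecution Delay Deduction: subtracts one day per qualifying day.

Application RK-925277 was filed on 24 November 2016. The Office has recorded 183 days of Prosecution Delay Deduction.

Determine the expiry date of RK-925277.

Base term: filing date + 21 years → 24 November 2037.
Prosecution Delay Deduction: −183 days → 25 May 2037.

May 25, 2037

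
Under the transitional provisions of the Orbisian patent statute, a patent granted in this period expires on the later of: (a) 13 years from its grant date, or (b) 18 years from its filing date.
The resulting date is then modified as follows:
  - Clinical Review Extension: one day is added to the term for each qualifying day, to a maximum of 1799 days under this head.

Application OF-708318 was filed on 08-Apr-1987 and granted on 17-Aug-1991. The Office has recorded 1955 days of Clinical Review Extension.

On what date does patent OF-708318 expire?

(a) grant + 13 years → 17 August 2004.
(b) filing + 18 years → 8 April 2005.
Later of the two: 8 April 2005.
Clinical Review Extension: 1955 days claimed exceeds the 1799-day cap, so +1799 days → 12 March 2010.

March 12, 2010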